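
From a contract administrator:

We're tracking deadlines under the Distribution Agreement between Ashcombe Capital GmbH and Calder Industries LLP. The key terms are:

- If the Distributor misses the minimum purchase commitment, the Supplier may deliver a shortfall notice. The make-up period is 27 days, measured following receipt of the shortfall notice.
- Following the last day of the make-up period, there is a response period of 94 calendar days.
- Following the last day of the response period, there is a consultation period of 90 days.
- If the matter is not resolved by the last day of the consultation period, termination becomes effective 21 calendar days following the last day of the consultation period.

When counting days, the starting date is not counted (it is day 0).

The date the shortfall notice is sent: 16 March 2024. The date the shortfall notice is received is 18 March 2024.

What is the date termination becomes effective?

5 November 2024

The last day of the make-up period: 18 March 2024 + 27 days = 14 April 2024.
The last day of the response period: 14 April 2024 + 94 days = 17 July 2024.
The last day of the consultation period: 90 calendar days after 17 July 2024 is 15 October 2024.
Adding 21 calendar days to 15 October 2024 gives 5 November 2024, which is the date termination becomes effective.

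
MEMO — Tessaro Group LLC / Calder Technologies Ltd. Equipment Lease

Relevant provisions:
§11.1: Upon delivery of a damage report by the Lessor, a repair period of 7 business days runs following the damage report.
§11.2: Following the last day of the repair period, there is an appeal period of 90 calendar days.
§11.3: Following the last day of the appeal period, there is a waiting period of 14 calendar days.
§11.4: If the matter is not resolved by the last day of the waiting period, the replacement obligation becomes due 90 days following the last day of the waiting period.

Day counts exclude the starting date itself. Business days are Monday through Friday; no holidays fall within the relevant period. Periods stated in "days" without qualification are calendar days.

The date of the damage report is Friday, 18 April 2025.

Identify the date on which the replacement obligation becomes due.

9 November 2025

The last day of the repair period: counting 7 business days from Friday, 18 April 2025 (Apr 21, Apr 22, Apr 23, Apr 24, Apr 25, Apr 28, Apr 29, skipping weekends) reaches Tuesday, 29 April 2025.
Adding 90 calendar days to 29 April 2025 gives 28 July 2025, which is the last day of the appeal period.
The last day of the waiting period: 14 calendar days after 28 July 2025 is 11 August 2025.
The date on which the replacement obligation becomes due: 90 calendar days after 11 August 2025 is 9 November 2025.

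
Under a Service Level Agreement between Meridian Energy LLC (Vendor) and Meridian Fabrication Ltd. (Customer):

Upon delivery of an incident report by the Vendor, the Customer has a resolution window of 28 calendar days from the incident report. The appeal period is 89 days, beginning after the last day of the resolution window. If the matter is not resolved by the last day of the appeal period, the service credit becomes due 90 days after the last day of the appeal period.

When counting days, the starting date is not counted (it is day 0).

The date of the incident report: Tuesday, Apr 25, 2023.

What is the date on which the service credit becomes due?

Adding 28 calendar days to Apr 25, 2023 gives May 23, 2023, which is the last day of the resolution window.
Adding 89 calendar days to May 23, 2023 gives Aug 20, 2023, which is the last day of the appeal period.
The date on which the service credit becomes due: 90 calendar days after Aug 20, 2023 is Nov 18, 2023.

Nov 18, 2023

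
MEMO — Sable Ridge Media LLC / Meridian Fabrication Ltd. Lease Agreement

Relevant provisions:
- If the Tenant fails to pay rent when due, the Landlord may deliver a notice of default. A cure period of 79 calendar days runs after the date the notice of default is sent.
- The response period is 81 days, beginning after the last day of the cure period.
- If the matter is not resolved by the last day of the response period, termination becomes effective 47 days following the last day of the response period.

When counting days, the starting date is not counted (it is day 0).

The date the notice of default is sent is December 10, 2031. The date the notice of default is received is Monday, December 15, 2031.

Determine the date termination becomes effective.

July 4, 2032

Adding 79 calendar days to December 10, 2031 gives February 27, 2032, which is the last day of the cure period.
The last day of the response period: February 27, 2032 + 81 days = May 18, 2032.
Adding 47 calendar days to May 18, 2032 gives July 4, 2032, which is the date termination becomes effective.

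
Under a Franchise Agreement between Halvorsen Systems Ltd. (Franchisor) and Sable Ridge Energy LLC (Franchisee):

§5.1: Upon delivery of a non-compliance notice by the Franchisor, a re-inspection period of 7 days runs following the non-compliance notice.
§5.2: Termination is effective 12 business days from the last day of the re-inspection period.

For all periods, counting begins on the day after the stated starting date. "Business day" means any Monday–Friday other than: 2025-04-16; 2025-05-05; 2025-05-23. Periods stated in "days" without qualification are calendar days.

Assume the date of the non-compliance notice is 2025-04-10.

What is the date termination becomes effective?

The last day of the re-inspection period: 7 calendar days after 2025-04-10 is 2025-04-17.
From Thursday, 2025-04-17, 12 business days (Apr 18, Apr 21, Apr 22, Apr 23, …, May 1, May 2, May 6, skipping weekends and the listed holiday on May 5) brings us to Tuesday, 2025-05-06, which is the date termination becomes effective.

2025-05-06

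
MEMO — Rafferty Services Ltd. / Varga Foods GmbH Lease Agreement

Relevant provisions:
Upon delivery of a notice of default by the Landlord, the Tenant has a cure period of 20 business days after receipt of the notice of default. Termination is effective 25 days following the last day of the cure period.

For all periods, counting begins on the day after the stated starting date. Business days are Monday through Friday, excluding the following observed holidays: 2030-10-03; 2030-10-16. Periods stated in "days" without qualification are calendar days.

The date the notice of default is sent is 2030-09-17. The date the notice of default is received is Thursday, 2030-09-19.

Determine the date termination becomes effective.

The last day of the cure period: 20 business days after Thursday, 2030-09-19, skipping weekends and the listed holidays on Oct 3, Oct 16 — Sep 20, Sep 23, Sep 24, Sep 25, …, Oct 17, Oct 18, Oct 21 — lands on Monday, 2030-10-21.
The date termination becomes effective: 25 calendar days after 2030-10-21 is 2030-11-15.

2030-11-15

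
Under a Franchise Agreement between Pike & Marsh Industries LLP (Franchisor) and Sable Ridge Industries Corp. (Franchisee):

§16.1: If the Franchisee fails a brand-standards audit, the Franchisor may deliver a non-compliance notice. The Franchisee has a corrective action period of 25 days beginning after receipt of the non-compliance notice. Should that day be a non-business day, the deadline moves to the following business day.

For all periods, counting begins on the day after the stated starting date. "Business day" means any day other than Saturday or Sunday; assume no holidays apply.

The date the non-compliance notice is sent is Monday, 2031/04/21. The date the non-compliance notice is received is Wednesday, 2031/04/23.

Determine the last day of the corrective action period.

2031/05/19

The last day of the corrective action period: 2031/04/23 + 25 days = 2031/05/18. That falls on a Sunday, so it rolls to the next business day, Monday, 2031/05/19.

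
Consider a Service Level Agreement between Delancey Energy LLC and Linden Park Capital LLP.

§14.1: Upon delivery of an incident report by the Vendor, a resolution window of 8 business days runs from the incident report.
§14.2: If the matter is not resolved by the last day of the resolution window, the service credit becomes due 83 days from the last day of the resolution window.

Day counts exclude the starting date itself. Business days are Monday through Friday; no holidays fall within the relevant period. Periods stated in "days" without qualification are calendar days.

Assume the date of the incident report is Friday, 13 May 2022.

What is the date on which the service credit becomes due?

16 August 2022

The last day of the resolution window: 8 business days after Friday, 13 May 2022, skipping weekends — May 16, May 17, May 18, May 19, May 20, May 23, May 24, May 25 — lands on Wednesday, 25 May 2022.
Adding 83 calendar days to 25 May 2022 gives 16 August 2022, which is the date on which the service credit becomes due.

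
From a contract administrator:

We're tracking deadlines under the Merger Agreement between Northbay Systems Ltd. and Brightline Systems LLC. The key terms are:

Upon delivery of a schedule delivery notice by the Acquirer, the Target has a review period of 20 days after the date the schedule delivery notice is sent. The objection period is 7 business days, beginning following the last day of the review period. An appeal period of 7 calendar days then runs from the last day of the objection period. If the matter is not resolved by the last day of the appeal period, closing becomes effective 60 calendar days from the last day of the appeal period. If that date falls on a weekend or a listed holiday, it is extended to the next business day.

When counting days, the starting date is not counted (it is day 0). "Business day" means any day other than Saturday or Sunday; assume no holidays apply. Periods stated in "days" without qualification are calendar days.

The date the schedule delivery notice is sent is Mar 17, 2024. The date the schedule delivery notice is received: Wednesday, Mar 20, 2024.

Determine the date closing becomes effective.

Jun 24, 2024

The last day of the review period: 20 calendar days after Mar 17, 2024 is Apr 6, 2024.
The last day of the objection period: 7 business days after Saturday, Apr 6, 2024, skipping weekends — Apr 8, Apr 9, Apr 10, Apr 11, Apr 12, Apr 15, Apr 16 — lands on Tuesday, Apr 16, 2024.
The last day of the appeal period: Apr 16, 2024 + 7 days = Apr 23, 2024.
Adding 60 calendar days to Apr 23, 2024 gives Jun 22, 2024, which is the date closing becomes effective. That falls on a Saturday, so it rolls to the next business day, Monday, Jun 24, 2024.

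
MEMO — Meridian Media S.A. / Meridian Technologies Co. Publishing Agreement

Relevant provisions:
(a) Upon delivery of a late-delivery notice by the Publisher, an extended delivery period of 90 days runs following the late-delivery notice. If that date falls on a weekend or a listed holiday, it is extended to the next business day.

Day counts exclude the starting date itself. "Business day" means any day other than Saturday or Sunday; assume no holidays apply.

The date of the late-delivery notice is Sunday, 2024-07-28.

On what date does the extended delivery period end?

2024-10-28

The last day of the extended delivery period: 2024-07-28 + 90 days = 2024-10-26. That falls on a Saturday, so it rolls to the next business day, Monday, 2024-10-28.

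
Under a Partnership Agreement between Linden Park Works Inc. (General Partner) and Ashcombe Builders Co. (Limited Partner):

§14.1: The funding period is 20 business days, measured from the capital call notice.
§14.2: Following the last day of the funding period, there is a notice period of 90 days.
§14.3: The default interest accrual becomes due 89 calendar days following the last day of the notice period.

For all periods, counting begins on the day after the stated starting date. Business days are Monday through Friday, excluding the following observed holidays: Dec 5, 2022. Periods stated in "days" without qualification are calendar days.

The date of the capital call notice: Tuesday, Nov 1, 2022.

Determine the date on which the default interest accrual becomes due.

May 27, 2023

The last day of the funding period: 20 business days after Tuesday, Nov 1, 2022, skipping weekends — Nov 2, Nov 3, Nov 4, Nov 7, …, Nov 25, Nov 28, Nov 29 — lands on Tuesday, Nov 29, 2022.
Adding 90 calendar days to Nov 29, 2022 gives Feb 27, 2023, which is the last day of the notice period.
The date on which the default interest accrual becomes due: Feb 27, 2023 + 89 days = May 27, 2023.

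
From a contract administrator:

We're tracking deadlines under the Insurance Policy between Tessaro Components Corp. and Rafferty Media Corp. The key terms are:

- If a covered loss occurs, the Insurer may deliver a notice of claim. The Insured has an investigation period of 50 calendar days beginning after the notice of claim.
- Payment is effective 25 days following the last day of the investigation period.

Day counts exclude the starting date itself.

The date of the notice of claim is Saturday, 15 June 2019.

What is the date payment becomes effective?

29 August 2019

The last day of the investigation period: 15 June 2019 + 50 days = 4 August 2019.
Adding 25 calendar days to 4 August 2019 gives 29 August 2019, which is the date payment becomes effective.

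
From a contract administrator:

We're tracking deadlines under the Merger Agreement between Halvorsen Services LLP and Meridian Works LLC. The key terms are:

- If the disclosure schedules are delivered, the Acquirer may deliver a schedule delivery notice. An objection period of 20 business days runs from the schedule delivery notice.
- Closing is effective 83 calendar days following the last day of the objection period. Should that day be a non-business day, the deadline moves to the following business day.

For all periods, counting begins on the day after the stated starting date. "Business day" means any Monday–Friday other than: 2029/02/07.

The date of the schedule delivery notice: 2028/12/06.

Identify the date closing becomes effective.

2029/03/27

From Wednesday, 2028/12/06, 20 business days (Dec 7, Dec 8, Dec 11, Dec 12, …, Jan 1, Jan 2, Jan 3, skipping weekends) brings us to Wednesday, 2029/01/03, which is the last day of the objection period.
Adding 83 calendar days to 2029/01/03 gives 2029/03/27, which is the date closing becomes effective. 2029/03/27 is a Tuesday and is not a listed holiday, so no roll-forward applies.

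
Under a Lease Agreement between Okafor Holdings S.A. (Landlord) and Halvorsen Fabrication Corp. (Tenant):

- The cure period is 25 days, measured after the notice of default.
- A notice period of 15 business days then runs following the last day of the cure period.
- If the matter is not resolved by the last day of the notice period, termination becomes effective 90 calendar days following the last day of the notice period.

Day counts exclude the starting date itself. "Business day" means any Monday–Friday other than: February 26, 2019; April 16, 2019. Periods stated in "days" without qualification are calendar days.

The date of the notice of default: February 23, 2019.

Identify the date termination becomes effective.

July 9, 2019

The last day of the cure period: February 23, 2019 + 25 days = March 20, 2019.
The last day of the notice period: 15 business days after Wednesday, March 20, 2019, skipping weekends — Mar 21, Mar 22, Mar 25, Mar 26, …, Apr 8, Apr 9, Apr 10 — lands on Wednesday, April 10, 2019.
The date termination becomes effective: 90 calendar days after April 10, 2019 is July 9, 2019.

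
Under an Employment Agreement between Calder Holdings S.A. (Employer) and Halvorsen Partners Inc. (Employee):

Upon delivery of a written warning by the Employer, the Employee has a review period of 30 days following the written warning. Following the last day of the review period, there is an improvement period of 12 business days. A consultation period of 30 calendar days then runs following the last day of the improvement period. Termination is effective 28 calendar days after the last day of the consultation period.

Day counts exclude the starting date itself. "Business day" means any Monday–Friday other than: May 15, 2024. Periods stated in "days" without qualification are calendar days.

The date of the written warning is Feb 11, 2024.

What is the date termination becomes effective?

May 25, 2024

The last day of the review period: 30 calendar days after Feb 11, 2024 is Mar 12, 2024.
From Tuesday, Mar 12, 2024, 12 business days (Mar 13, Mar 14, Mar 15, Mar 18, …, Mar 26, Mar 27, Mar 28, skipping weekends) brings us to Thursday, Mar 28, 2024, which is the last day of the improvement period.
The last day of the consultation period: 30 calendar days after Mar 28, 2024 is Apr 27, 2024.
Adding 28 calendar days to Apr 27, 2024 gives May 25, 2024, which is the date termination becomes effective.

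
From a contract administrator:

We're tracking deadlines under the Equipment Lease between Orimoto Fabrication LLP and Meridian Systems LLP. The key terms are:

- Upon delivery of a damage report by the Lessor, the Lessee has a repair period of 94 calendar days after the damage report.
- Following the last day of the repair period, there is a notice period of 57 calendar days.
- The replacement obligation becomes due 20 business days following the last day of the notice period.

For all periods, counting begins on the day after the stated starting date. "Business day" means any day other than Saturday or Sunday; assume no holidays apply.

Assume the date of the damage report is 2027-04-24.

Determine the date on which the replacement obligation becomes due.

2027-10-20

The last day of the repair period: 2027-04-24 + 94 days = 2027-07-27.
The last day of the notice period: 2027-07-27 + 57 days = 2027-09-22.
From Wednesday, 2027-09-22, 20 business days (Sep 23, Sep 24, Sep 27, Sep 28, …, Oct 18, Oct 19, Oct 20, skipping weekends) brings us to Wednesday, 2027-10-20, which is the date on which the replacement obligation becomes due.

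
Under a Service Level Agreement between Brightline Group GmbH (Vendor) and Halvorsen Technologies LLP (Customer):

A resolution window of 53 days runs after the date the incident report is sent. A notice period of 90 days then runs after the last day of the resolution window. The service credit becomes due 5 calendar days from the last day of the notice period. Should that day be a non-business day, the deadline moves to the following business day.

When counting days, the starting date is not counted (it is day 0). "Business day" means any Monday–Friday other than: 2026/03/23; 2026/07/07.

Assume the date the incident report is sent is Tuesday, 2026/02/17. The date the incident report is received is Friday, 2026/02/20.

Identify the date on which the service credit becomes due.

The last day of the resolution window: 2026/02/17 + 53 days = 2026/04/11.
The last day of the notice period: 2026/04/11 + 90 days = 2026/07/10.
Adding 5 calendar days to 2026/07/10 gives 2026/07/15, which is the date on which the service credit becomes due. 2026/07/15 is a Wednesday and is not a listed holiday, so no roll-forward applies.

2026/07/15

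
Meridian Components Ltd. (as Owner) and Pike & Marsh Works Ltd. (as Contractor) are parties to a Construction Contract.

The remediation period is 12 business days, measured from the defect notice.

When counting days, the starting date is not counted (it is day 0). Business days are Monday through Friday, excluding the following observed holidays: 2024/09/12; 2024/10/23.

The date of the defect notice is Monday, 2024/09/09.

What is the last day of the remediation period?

The last day of the remediation period: 12 business days after Monday, 2024/09/09, skipping weekends and the listed holiday on Sep 12 — Sep 10, Sep 11, Sep 13, Sep 16, …, Sep 24, Sep 25, Sep 26 — lands on Thursday, 2024/09/26.

2024/09/26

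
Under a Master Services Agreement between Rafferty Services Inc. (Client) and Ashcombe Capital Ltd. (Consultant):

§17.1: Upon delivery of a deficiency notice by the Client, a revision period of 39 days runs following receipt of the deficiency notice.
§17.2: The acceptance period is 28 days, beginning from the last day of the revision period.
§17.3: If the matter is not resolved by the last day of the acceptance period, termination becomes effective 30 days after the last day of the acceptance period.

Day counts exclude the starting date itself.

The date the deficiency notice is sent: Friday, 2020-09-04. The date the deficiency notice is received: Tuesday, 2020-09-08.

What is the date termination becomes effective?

2020-12-14

Adding 39 calendar days to 2020-09-08 gives 2020-10-17, which is the last day of the revision period.
The last day of the acceptance period: 2020-10-17 + 28 days = 2020-11-14.
Adding 30 calendar days to 2020-11-14 gives 2020-12-14, which is the date termination becomes effective.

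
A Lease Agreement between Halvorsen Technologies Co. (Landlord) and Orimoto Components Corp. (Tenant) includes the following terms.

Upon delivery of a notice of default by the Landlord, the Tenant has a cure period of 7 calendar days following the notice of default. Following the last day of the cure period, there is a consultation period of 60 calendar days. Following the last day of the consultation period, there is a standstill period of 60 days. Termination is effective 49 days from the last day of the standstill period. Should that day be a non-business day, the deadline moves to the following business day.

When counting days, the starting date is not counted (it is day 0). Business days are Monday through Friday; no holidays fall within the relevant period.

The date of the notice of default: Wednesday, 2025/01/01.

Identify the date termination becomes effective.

Adding 7 calendar days to 2025/01/01 gives 2025/01/08, which is the last day of the cure period.
Adding 60 calendar days to 2025/01/08 gives 2025/03/09, which is the last day of the consultation period.
Adding 60 calendar days to 2025/03/09 gives 2025/05/08, which is the last day of the standstill period.
The date termination becomes effective: 49 calendar days after 2025/05/08 is 2025/06/26. 2025/06/26 is a Thursday, so no roll-forward applies.

2025/06/26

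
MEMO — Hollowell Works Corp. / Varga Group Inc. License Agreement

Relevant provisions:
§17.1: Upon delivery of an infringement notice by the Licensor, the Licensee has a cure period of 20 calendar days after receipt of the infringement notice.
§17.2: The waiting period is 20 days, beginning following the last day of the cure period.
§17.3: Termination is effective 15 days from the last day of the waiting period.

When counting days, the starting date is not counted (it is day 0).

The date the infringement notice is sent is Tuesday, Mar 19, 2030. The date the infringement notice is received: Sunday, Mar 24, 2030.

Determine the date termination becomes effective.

The last day of the cure period: Mar 24, 2030 + 20 days = Apr 13, 2030.
The last day of the waiting period: Apr 13, 2030 + 20 days = May 3, 2030.
The date termination becomes effective: 15 calendar days after May 3, 2030 is May 18, 2030.

May 18, 2030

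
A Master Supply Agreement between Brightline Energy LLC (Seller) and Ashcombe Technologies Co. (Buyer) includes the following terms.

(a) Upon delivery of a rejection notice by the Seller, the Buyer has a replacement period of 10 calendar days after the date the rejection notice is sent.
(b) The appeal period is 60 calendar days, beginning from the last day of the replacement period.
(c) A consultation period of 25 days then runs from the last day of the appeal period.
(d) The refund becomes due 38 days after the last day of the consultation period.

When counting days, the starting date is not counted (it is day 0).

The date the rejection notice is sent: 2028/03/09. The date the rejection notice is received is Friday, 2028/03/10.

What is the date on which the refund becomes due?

2028/07/20

The last day of the replacement period: 10 calendar days after 2028/03/09 is 2028/03/19.
The last day of the appeal period: 2028/03/19 + 60 days = 2028/05/18.
The last day of the consultation period: 2028/05/18 + 25 days = 2028/06/12.
The date on which the refund becomes due: 2028/06/12 + 38 days = 2028/07/20.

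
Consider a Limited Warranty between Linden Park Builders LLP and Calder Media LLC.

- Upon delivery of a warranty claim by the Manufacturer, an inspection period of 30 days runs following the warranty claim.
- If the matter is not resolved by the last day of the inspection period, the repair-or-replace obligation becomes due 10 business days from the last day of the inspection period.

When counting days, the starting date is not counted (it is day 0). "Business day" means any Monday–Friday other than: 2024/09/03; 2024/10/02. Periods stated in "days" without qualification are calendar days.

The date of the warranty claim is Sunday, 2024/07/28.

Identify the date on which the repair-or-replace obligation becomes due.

Adding 30 calendar days to 2024/07/28 gives 2024/08/27, which is the last day of the inspection period.
The date on which the repair-or-replace obligation becomes due: 10 business days after Tuesday, 2024/08/27, skipping weekends and the listed holiday on Sep 3 — Aug 28, Aug 29, Aug 30, Sep 2, Sep 4, Sep 5, Sep 6, Sep 9, Sep 10, Sep 11 — lands on Wednesday, 2024/09/11.

2024/09/11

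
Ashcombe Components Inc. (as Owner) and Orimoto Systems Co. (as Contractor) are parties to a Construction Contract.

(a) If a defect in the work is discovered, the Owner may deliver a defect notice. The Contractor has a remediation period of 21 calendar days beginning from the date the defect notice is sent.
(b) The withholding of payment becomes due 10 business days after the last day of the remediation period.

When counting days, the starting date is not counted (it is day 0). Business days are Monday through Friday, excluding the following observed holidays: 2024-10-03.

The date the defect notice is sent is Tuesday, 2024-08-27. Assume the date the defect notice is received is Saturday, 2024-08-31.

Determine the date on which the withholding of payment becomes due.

2024-10-01

The last day of the remediation period: 2024-08-27 + 21 days = 2024-09-17.
From Tuesday, 2024-09-17, 10 business days (Sep 18, Sep 19, Sep 20, Sep 23, Sep 24, Sep 25, Sep 26, Sep 27, Sep 30, Oct 1, skipping weekends) brings us to Tuesday, 2024-10-01, which is the date on which the withholding of payment becomes due.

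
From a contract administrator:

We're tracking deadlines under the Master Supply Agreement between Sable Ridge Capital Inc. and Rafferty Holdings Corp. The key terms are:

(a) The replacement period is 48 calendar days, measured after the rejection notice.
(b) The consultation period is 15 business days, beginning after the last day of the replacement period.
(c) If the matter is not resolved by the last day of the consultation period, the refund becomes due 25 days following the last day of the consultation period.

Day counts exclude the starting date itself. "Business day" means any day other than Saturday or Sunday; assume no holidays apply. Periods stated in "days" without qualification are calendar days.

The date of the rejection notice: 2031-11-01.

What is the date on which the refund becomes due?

The last day of the replacement period: 2031-11-01 + 48 days = 2031-12-19.
The last day of the consultation period: counting 15 business days from Friday, 2031-12-19 (Dec 22, Dec 23, Dec 24, Dec 25, …, Jan 7, Jan 8, Jan 9, skipping weekends) reaches Friday, 2032-01-09.
Adding 25 calendar days to 2032-01-09 gives 2032-02-03, which is the date on which the refund becomes due.

2032-02-03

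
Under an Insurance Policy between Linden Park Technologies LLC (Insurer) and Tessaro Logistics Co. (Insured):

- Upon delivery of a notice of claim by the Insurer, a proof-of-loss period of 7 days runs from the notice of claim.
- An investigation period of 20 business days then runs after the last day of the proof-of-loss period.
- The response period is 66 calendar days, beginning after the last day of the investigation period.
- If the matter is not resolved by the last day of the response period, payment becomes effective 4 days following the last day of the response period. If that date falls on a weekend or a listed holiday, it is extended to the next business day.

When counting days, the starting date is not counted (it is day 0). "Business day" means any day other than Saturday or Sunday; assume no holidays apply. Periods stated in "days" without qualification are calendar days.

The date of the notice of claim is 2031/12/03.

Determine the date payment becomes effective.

The last day of the proof-of-loss period: 2031/12/03 + 7 days = 2031/12/10.
The last day of the investigation period: counting 20 business days from Wednesday, 2031/12/10 (Dec 11, Dec 12, Dec 15, Dec 16, …, Jan 5, Jan 6, Jan 7, skipping weekends) reaches Wednesday, 2032/01/07.
Adding 66 calendar days to 2032/01/07 gives 2032/03/13, which is the last day of the response period.
Adding 4 calendar days to 2032/03/13 gives 2032/03/17, which is the date payment becomes effective. 2032/03/17 is a Wednesday, so no roll-forward applies.

2032/03/17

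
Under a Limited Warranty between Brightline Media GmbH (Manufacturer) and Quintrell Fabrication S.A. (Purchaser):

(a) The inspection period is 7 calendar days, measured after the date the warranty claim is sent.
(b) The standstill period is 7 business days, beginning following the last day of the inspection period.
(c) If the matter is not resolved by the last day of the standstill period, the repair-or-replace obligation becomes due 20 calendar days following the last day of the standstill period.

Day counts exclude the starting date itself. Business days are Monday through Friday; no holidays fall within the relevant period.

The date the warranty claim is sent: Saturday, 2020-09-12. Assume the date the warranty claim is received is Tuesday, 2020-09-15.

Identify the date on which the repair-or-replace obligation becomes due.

2020-10-19

Adding 7 calendar days to 2020-09-12 gives 2020-09-19, which is the last day of the inspection period.
The last day of the standstill period: counting 7 business days from Saturday, 2020-09-19 (Sep 21, Sep 22, Sep 23, Sep 24, Sep 25, Sep 28, Sep 29, skipping weekends) reaches Tuesday, 2020-09-29.
Adding 20 calendar days to 2020-09-29 gives 2020-10-19, which is the date on which the repair-or-replace obligation becomes due.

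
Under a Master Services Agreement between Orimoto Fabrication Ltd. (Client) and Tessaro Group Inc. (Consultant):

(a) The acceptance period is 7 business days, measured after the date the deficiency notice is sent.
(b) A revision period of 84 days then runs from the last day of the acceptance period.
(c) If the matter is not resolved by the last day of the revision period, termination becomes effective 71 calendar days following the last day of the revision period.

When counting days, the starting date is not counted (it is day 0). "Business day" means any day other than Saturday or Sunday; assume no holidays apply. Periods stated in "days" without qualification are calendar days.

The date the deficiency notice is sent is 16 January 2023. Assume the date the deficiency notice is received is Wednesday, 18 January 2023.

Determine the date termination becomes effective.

29 June 2023

The last day of the acceptance period: 7 business days after Monday, 16 January 2023, skipping weekends — Jan 17, Jan 18, Jan 19, Jan 20, Jan 23, Jan 24, Jan 25 — lands on Wednesday, 25 January 2023.
Adding 84 calendar days to 25 January 2023 gives 19 April 2023, which is the last day of the revision period.
Adding 71 calendar days to 19 April 2023 gives 29 June 2023, which is the date termination becomes effective.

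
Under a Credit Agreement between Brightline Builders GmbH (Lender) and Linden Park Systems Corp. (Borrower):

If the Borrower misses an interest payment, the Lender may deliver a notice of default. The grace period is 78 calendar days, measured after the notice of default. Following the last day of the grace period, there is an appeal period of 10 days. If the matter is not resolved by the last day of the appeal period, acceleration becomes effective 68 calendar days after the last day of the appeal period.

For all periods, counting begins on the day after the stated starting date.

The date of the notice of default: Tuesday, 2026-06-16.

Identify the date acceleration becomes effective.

2026-11-19

Adding 78 calendar days to 2026-06-16 gives 2026-09-02, which is the last day of the grace period.
Adding 10 calendar days to 2026-09-02 gives 2026-09-12, which is the last day of the appeal period.
The date acceleration becomes effective: 68 calendar days after 2026-09-12 is 2026-11-19.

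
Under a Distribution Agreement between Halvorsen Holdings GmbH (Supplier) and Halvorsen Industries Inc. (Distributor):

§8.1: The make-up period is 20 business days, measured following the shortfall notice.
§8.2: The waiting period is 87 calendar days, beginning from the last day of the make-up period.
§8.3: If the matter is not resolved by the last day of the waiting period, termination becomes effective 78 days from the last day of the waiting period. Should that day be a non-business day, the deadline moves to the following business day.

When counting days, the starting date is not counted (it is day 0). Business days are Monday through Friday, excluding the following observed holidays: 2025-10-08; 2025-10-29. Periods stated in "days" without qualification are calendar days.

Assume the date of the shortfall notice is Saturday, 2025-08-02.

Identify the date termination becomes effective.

The last day of the make-up period: 20 business days after Saturday, 2025-08-02, skipping weekends — Aug 4, Aug 5, Aug 6, Aug 7, …, Aug 27, Aug 28, Aug 29 — lands on Friday, 2025-08-29.
The last day of the waiting period: 2025-08-29 + 87 days = 2025-11-24.
The date termination becomes effective: 78 calendar days after 2025-11-24 is 2026-02-10. 2026-02-10 is a Tuesday and is not a listed holiday, so no roll-forward applies.

2026-02-10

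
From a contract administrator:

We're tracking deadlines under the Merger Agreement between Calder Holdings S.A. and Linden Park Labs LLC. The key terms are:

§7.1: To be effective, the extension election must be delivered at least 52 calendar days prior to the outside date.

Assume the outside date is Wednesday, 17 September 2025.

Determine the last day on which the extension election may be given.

17 September 2025 minus 52 days is 27 July 2025.

27 July 2025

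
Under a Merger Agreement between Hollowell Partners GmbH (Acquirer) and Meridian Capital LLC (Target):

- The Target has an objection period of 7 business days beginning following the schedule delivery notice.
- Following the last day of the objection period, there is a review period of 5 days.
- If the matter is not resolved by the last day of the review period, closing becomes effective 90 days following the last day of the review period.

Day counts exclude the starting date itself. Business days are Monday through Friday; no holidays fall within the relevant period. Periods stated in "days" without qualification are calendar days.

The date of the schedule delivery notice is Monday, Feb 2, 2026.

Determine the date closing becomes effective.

From Monday, Feb 2, 2026, 7 business days (Feb 3, Feb 4, Feb 5, Feb 6, Feb 9, Feb 10, Feb 11, skipping weekends) brings us to Wednesday, Feb 11, 2026, which is the last day of the objection period.
The last day of the review period: Feb 11, 2026 + 5 days = Feb 16, 2026.
The date closing becomes effective: 90 calendar days after Feb 16, 2026 is May 17, 2026.

May 17, 2026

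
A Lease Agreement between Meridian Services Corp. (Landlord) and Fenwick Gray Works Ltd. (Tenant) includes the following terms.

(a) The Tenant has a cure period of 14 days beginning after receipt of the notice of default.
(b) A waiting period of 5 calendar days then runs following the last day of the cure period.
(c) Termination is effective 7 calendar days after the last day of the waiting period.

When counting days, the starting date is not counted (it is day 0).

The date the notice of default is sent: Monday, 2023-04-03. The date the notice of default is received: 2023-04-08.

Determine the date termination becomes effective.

2023-05-04

The last day of the cure period: 2023-04-08 + 14 days = 2023-04-22.
The last day of the waiting period: 2023-04-22 + 5 days = 2023-04-27.
The date termination becomes effective: 7 calendar days after 2023-04-27 is 2023-05-04.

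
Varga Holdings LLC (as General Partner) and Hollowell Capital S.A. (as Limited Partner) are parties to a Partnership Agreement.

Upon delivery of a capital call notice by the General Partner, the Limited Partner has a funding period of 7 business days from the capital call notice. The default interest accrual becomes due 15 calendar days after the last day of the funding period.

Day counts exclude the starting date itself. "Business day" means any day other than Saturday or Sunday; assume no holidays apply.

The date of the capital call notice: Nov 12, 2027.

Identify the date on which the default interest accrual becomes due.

Dec 8, 2027

The last day of the funding period: 7 business days after Friday, Nov 12, 2027, skipping weekends — Nov 15, Nov 16, Nov 17, Nov 18, Nov 19, Nov 22, Nov 23 — lands on Tuesday, Nov 23, 2027.
The date on which the default interest accrual becomes due: 15 calendar days after Nov 23, 2027 is Dec 8, 2027.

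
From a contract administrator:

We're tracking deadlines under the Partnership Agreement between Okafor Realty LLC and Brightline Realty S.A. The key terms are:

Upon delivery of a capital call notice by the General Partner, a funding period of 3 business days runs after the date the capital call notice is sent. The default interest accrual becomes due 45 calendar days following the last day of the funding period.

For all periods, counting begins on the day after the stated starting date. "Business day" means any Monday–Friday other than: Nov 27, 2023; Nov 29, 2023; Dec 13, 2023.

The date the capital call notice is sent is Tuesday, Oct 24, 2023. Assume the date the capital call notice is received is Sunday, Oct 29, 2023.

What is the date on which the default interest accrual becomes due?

Dec 11, 2023

The last day of the funding period: counting 3 business days from Tuesday, Oct 24, 2023 (Oct 25, Oct 26, Oct 27, skipping weekends) reaches Friday, Oct 27, 2023.
The date on which the default interest accrual becomes due: 45 calendar days after Oct 27, 2023 is Dec 11, 2023.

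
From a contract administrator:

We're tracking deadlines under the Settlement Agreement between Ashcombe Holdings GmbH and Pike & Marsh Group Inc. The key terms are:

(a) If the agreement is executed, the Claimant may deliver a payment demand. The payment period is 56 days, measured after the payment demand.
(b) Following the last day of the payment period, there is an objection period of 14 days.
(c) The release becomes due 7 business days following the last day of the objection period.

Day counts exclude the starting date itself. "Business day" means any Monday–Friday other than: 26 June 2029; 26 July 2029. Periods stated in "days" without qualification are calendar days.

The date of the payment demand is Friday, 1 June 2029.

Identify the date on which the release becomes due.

21 August 2029

The last day of the payment period: 56 calendar days after 1 June 2029 is 27 July 2029.
Adding 14 calendar days to 27 July 2029 gives 10 August 2029, which is the last day of the objection period.
The date on which the release becomes due: counting 7 business days from Friday, 10 August 2029 (Aug 13, Aug 14, Aug 15, Aug 16, Aug 17, Aug 20, Aug 21, skipping weekends) reaches Tuesday, 21 August 2029.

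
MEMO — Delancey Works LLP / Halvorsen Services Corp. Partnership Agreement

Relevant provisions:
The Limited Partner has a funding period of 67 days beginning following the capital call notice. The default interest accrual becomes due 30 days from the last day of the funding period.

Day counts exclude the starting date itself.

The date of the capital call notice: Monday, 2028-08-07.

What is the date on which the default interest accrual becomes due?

Adding 67 calendar days to 2028-08-07 gives 2028-10-13, which is the last day of the funding period.
The date on which the default interest accrual becomes due: 2028-10-13 + 30 days = 2028-11-12.

2028-11-12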